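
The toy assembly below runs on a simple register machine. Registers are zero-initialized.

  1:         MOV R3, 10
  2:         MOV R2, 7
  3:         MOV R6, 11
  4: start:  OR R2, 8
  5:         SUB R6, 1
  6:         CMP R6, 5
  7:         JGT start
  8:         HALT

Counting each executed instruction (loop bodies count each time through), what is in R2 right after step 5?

R3=10
R2=7
R6=11
R2=7|8=15
R6=11-1=10
After step 5: R2 = 15.

15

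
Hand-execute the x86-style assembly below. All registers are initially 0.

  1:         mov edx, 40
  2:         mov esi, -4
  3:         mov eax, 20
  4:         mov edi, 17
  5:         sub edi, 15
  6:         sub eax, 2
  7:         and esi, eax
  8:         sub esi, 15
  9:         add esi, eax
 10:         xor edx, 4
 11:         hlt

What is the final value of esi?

19

mov edx, 40 → edx=40
mov esi, -4 → esi=-4
mov eax, 20 → eax=20
mov edi, 17 → edi=17
sub edi, 15 → edi=17-15=2
sub eax, 2 → eax=20-2=18
and esi, eax → esi=(-4)&18=16
sub esi, 15 → esi=16-15=1
add esi, eax → esi=1+18=19
xor edx, 4 → edx=40^4=44
halt.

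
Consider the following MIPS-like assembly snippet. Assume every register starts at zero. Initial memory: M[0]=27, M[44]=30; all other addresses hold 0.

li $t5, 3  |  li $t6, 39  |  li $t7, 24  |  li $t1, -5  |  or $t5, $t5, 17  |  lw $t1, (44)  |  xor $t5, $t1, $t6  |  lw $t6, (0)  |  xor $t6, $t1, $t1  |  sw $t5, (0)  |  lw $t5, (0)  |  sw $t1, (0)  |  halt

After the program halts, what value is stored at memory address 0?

after li $t5, 3: $t5=3
after li $t6, 39: $t6=39
after li $t7, 24: $t7=24
after li $t1, -5: $t1=-5
after or $t5, $t5, 17: $t5=3|17=19
after lw $t1, (44): $t1=M[44]=30
after xor $t5, $t1, $t6: $t5=30^39=57
after lw $t6, (0): $t6=M[0]=27
after xor $t6, $t1, $t1: $t6=30^30=0
sw $t5, (0) → M[0]=57
after lw $t5, (0): $t5=M[0]=57
sw $t1, (0) → M[0]=30
halt.

30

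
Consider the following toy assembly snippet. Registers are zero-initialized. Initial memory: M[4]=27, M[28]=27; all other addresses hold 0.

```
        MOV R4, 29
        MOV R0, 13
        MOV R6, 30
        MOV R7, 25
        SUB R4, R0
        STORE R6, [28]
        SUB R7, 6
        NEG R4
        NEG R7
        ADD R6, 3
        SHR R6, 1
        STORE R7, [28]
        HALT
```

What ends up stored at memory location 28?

-19

after MOV R4, 29: R4=29
after MOV R0, 13: R0=13
after MOV R6, 30: R6=30
after MOV R7, 25: R7=25
after SUB R4, R0: R4=29-13=16
STORE R6, [28] → M[28]=30
after SUB R7, 6: R7=25-6=19
after NEG R4: R4=-(16)=-16
after NEG R7: R7=-(19)=-19
after ADD R6, 3: R6=30+3=33
after SHR R6, 1: R6=33>>1=16
STORE R7, [28] → M[28]=-19
halt.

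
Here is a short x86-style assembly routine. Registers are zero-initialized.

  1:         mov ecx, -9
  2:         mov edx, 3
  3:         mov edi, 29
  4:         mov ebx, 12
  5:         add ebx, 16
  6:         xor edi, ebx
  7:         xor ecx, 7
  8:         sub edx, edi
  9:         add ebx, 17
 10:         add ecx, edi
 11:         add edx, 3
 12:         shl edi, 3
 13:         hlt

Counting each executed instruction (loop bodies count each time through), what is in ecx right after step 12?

-15

after mov ecx, -9: ecx=-9
after mov edx, 3: edx=3
after mov edi, 29: edi=29
after mov ebx, 12: ebx=12
after add ebx, 16: ebx=12+16=28
after xor edi, ebx: edi=29^28=1
after xor ecx, 7: ecx=(-9)^7=-16
after sub edx, edi: edx=3-1=2
after add ebx, 17: ebx=28+17=45
after add ecx, edi: ecx=(-16)+1=-15
after add edx, 3: edx=2+3=5
after shl edi, 3: edi=1<<3=8
After step 12: ecx = -15.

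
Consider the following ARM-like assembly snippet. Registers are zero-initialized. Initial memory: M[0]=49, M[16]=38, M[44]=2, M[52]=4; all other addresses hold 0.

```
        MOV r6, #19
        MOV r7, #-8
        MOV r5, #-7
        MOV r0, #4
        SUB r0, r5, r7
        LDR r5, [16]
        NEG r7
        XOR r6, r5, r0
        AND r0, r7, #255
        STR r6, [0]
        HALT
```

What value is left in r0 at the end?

after MOV r6, #19: r6=19
after MOV r7, #-8: r7=-8
after MOV r5, #-7: r5=-7
after MOV r0, #4: r0=4
after SUB r0, r5, r7: r0=(-7)-(-8)=1
after LDR r5, [16]: r5=M[16]=38
after NEG r7: r7=-(-8)=8
after XOR r6, r5, r0: r6=38^1=39
after AND r0, r7, #255: r0=8&255=8
STR r6, [0] → M[0]=39
halt.

8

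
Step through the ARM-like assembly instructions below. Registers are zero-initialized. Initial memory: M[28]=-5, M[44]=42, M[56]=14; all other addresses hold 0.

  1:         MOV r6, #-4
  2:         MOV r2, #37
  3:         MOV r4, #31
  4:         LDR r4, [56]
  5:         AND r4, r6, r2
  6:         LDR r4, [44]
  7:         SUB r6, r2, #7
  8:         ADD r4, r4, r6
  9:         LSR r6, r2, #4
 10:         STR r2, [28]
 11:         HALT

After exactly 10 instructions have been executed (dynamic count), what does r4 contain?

after MOV r6, #-4: r6=-4
after MOV r2, #37: r2=37
after MOV r4, #31: r4=31
after LDR r4, [56]: r4=M[56]=14
after AND r4, r6, r2: r4=(-4)&37=36
after LDR r4, [44]: r4=M[44]=42
after SUB r6, r2, #7: r6=37-7=30
after ADD r4, r4, r6: r4=42+30=72
after LSR r6, r2, #4: r6=37>>4=2
STR r2, [28] → M[28]=37
After step 10: r4 = 72.

72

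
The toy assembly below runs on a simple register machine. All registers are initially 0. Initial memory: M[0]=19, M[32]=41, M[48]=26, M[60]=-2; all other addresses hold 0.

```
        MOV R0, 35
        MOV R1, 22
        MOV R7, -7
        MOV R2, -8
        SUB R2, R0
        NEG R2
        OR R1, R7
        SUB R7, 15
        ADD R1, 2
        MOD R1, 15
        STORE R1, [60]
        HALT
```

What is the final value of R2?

43

after MOV R0, 35: R0=35
after MOV R1, 22: R1=22
after MOV R7, -7: R7=-7
after MOV R2, -8: R2=-8
after SUB R2, R0: R2=(-8)-35=-43
after NEG R2: R2=-(-43)=43
after OR R1, R7: R1=22|(-7)=-1
after SUB R7, 15: R7=(-7)-15=-22
after ADD R1, 2: R1=(-1)+2=1
after MOD R1, 15: R1=1%15=1
STORE R1, [60] → M[60]=1
halt.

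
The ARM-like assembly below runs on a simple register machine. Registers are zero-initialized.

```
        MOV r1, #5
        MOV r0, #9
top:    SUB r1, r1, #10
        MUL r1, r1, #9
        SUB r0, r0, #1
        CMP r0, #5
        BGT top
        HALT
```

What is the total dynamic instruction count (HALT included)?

MOV r1, #5 → r1=5
MOV r0, #9 → r0=9
SUB r1, r1, #10 → r1=5-10=-5
MUL r1, r1, #9 → r1=(-5)*9=-45
SUB r0, r0, #1 → r0=9-1=8
CMP r0, #5  (cmp 8,5)
BGT top: taken
SUB r1, r1, #10 → r1=(-45)-10=-55
MUL r1, r1, #9 → r1=(-55)*9=-495
SUB r0, r0, #1 → r0=8-1=7
CMP r0, #5  (cmp 7,5)
BGT top: taken
SUB r1, r1, #10 → r1=(-495)-10=-505
MUL r1, r1, #9 → r1=(-505)*9=-4545
SUB r0, r0, #1 → r0=7-1=6
CMP r0, #5  (cmp 6,5)
BGT top: taken
SUB r1, r1, #10 → r1=(-4545)-10=-4555
MUL r1, r1, #9 → r1=(-4555)*9=-40995
SUB r0, r0, #1 → r0=6-1=5
CMP r0, #5  (cmp 5,5)
BGT top: not taken
halt.
Total executed instructions: 23.

23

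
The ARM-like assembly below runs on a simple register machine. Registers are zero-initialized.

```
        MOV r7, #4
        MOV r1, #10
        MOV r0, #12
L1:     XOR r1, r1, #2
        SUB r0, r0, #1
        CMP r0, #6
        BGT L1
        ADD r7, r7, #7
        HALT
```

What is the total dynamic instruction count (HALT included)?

29

after MOV r7, #4: r7=4
after MOV r1, #10: r1=10
after MOV r0, #12: r0=12
after XOR r1, r1, #2: r1=10^2=8
after SUB r0, r0, #1: r0=12-1=11
CMP r0, #6  (cmp 11,6)
BGT L1: taken
after XOR r1, r1, #2: r1=8^2=10
after SUB r0, r0, #1: r0=11-1=10
CMP r0, #6  (cmp 10,6)
BGT L1: taken
after XOR r1, r1, #2: r1=10^2=8
after SUB r0, r0, #1: r0=10-1=9
CMP r0, #6  (cmp 9,6)
BGT L1: taken
after XOR r1, r1, #2: r1=8^2=10
after SUB r0, r0, #1: r0=9-1=8
CMP r0, #6  (cmp 8,6)
BGT L1: taken
after XOR r1, r1, #2: r1=10^2=8
after SUB r0, r0, #1: r0=8-1=7
CMP r0, #6  (cmp 7,6)
BGT L1: taken
after XOR r1, r1, #2: r1=8^2=10
after SUB r0, r0, #1: r0=7-1=6
CMP r0, #6  (cmp 6,6)
BGT L1: not taken
after ADD r7, r7, #7: r7=4+7=11
halt.
Total executed instructions: 29.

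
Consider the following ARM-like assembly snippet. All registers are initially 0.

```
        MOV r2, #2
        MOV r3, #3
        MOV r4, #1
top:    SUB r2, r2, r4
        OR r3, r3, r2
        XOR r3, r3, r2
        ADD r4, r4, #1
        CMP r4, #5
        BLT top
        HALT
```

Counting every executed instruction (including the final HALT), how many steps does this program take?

MOV r2, #2 → r2=2
MOV r3, #3 → r3=3
MOV r4, #1 → r4=1
SUB r2, r2, r4 → r2=2-1=1
OR r3, r3, r2 → r3=3|1=3
XOR r3, r3, r2 → r3=3^1=2
ADD r4, r4, #1 → r4=1+1=2
CMP r4, #5  (cmp 2,5)
BLT top: taken
SUB r2, r2, r4 → r2=1-2=-1
OR r3, r3, r2 → r3=2|(-1)=-1
XOR r3, r3, r2 → r3=(-1)^(-1)=0
ADD r4, r4, #1 → r4=2+1=3
CMP r4, #5  (cmp 3,5)
BLT top: taken
SUB r2, r2, r4 → r2=(-1)-3=-4
OR r3, r3, r2 → r3=0|(-4)=-4
XOR r3, r3, r2 → r3=(-4)^(-4)=0
ADD r4, r4, #1 → r4=3+1=4
CMP r4, #5  (cmp 4,5)
BLT top: taken
SUB r2, r2, r4 → r2=(-4)-4=-8
OR r3, r3, r2 → r3=0|(-8)=-8
XOR r3, r3, r2 → r3=(-8)^(-8)=0
ADD r4, r4, #1 → r4=4+1=5
CMP r4, #5  (cmp 5,5)
BLT top: not taken
halt.
Total executed instructions: 28.

28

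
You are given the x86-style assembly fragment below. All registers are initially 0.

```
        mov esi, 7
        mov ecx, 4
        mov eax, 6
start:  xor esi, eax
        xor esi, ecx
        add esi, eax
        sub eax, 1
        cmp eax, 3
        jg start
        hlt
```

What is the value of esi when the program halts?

after mov esi, 7: esi=7
after mov ecx, 4: ecx=4
after mov eax, 6: eax=6
after xor esi, eax: esi=7^6=1
after xor esi, ecx: esi=1^4=5
after add esi, eax: esi=5+6=11
after sub eax, 1: eax=6-1=5
cmp eax, 3  (cmp 5,3)
jg start: taken
after xor esi, eax: esi=11^5=14
after xor esi, ecx: esi=14^4=10
after add esi, eax: esi=10+5=15
after sub eax, 1: eax=5-1=4
cmp eax, 3  (cmp 4,3)
jg start: taken
after xor esi, eax: esi=15^4=11
after xor esi, ecx: esi=11^4=15
after add esi, eax: esi=15+4=19
after sub eax, 1: eax=4-1=3
cmp eax, 3  (cmp 3,3)
jg start: not taken
halt.

19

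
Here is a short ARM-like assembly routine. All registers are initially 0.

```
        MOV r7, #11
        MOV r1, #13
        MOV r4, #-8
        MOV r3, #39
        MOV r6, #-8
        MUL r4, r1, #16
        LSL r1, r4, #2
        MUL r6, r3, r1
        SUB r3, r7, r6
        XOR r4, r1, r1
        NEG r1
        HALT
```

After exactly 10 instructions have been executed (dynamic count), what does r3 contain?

r7=11
r1=13
r4=-8
r3=39
r6=-8
r4=13*16=208
r1=208<<2=832
r6=39*832=32448
r3=11-32448=-32437
r4=832^832=0
After step 10: r3 = -32437.

-32437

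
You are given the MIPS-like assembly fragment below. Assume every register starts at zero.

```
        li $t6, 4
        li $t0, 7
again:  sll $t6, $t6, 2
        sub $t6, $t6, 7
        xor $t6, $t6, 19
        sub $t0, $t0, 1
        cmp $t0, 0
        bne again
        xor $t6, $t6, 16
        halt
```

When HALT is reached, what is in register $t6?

120130

li $t6, 4 → $t6=4
li $t0, 7 → $t0=7
sll $t6, $t6, 2 → $t6=4<<2=16
sub $t6, $t6, 7 → $t6=16-7=9
xor $t6, $t6, 19 → $t6=9^19=26
sub $t0, $t0, 1 → $t0=7-1=6
cmp $t0, 0  (cmp 6,0)
bne again: taken
sll $t6, $t6, 2 → $t6=26<<2=104
sub $t6, $t6, 7 → $t6=104-7=97
xor $t6, $t6, 19 → $t6=97^19=114
sub $t0, $t0, 1 → $t0=6-1=5
cmp $t0, 0  (cmp 5,0)
bne again: taken
sll $t6, $t6, 2 → $t6=114<<2=456
sub $t6, $t6, 7 → $t6=456-7=449
xor $t6, $t6, 19 → $t6=449^19=466
sub $t0, $t0, 1 → $t0=5-1=4
cmp $t0, 0  (cmp 4,0)
bne again: taken
sll $t6, $t6, 2 → $t6=466<<2=1864
sub $t6, $t6, 7 → $t6=1864-7=1857
xor $t6, $t6, 19 → $t6=1857^19=1874
sub $t0, $t0, 1 → $t0=4-1=3
cmp $t0, 0  (cmp 3,0)
bne again: taken
sll $t6, $t6, 2 → $t6=1874<<2=7496
sub $t6, $t6, 7 → $t6=7496-7=7489
xor $t6, $t6, 19 → $t6=7489^19=7506
sub $t0, $t0, 1 → $t0=3-1=2
cmp $t0, 0  (cmp 2,0)
bne again: taken
sll $t6, $t6, 2 → $t6=7506<<2=30024
sub $t6, $t6, 7 → $t6=30024-7=30017
xor $t6, $t6, 19 → $t6=30017^19=30034
sub $t0, $t0, 1 → $t0=2-1=1
cmp $t0, 0  (cmp 1,0)
bne again: taken
sll $t6, $t6, 2 → $t6=30034<<2=120136
sub $t6, $t6, 7 → $t6=120136-7=120129
xor $t6, $t6, 19 → $t6=120129^19=120146
sub $t0, $t0, 1 → $t0=1-1=0
cmp $t0, 0  (cmp 0,0)
bne again: not taken
xor $t6, $t6, 16 → $t6=120146^16=120130
halt.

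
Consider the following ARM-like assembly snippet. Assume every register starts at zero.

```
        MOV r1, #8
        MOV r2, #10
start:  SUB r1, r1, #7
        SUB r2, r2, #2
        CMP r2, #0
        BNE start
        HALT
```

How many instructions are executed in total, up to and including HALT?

r1=8
r2=10
r1=8-7=1
r2=10-2=8
CMP r2, #0  (cmp 8,0)
BNE start: taken
r1=1-7=-6
r2=8-2=6
CMP r2, #0  (cmp 6,0)
BNE start: taken
r1=(-6)-7=-13
r2=6-2=4
CMP r2, #0  (cmp 4,0)
BNE start: taken
r1=(-13)-7=-20
r2=4-2=2
CMP r2, #0  (cmp 2,0)
BNE start: taken
r1=(-20)-7=-27
r2=2-2=0
CMP r2, #0  (cmp 0,0)
BNE start: not taken
halt.
Total executed instructions: 23.

23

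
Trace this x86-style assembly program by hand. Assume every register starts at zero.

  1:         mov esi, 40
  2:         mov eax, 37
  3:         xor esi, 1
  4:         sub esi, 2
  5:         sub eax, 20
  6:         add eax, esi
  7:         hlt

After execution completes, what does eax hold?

esi=40
eax=37
esi=40^1=41
esi=41-2=39
eax=37-20=17
eax=17+39=56
halt.

56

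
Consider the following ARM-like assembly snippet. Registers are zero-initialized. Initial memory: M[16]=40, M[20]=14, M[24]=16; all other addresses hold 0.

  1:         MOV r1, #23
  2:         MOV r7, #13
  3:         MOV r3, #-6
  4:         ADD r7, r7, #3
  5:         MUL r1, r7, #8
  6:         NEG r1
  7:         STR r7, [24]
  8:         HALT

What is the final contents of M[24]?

16

after MOV r1, #23: r1=23
after MOV r7, #13: r7=13
after MOV r3, #-6: r3=-6
after ADD r7, r7, #3: r7=13+3=16
after MUL r1, r7, #8: r1=16*8=128
after NEG r1: r1=-(128)=-128
STR r7, [24] → M[24]=16
halt.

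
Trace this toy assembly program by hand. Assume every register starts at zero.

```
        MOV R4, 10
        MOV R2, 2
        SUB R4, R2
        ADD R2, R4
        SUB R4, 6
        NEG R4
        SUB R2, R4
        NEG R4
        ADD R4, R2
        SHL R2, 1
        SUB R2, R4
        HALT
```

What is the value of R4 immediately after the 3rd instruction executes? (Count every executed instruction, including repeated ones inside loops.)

R4=10
R2=2
R4=10-2=8
After step 3: R4 = 8.

8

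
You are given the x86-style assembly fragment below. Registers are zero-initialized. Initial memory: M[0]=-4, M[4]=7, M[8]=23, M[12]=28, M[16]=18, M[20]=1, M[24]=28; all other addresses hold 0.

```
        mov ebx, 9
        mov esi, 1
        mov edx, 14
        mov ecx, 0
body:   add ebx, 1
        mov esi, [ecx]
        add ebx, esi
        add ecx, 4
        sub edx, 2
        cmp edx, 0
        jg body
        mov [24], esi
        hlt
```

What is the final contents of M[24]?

28

mov ebx, 9 → ebx=9
mov esi, 1 → esi=1
mov edx, 14 → edx=14
mov ecx, 0 → ecx=0
add ebx, 1 → ebx=9+1=10
mov esi, [ecx] → esi=M[0]=-4
add ebx, esi → ebx=10+(-4)=6
add ecx, 4 → ecx=0+4=4
sub edx, 2 → edx=14-2=12
cmp edx, 0  (cmp 12,0)
jg body: taken
add ebx, 1 → ebx=6+1=7
mov esi, [ecx] → esi=M[4]=7
add ebx, esi → ebx=7+7=14
add ecx, 4 → ecx=4+4=8
sub edx, 2 → edx=12-2=10
cmp edx, 0  (cmp 10,0)
jg body: taken
add ebx, 1 → ebx=14+1=15
mov esi, [ecx] → esi=M[8]=23
add ebx, esi → ebx=15+23=38
add ecx, 4 → ecx=8+4=12
sub edx, 2 → edx=10-2=8
cmp edx, 0  (cmp 8,0)
jg body: taken
add ebx, 1 → ebx=38+1=39
mov esi, [ecx] → esi=M[12]=28
add ebx, esi → ebx=39+28=67
add ecx, 4 → ecx=12+4=16
sub edx, 2 → edx=8-2=6
cmp edx, 0  (cmp 6,0)
jg body: taken
add ebx, 1 → ebx=67+1=68
mov esi, [ecx] → esi=M[16]=18
add ebx, esi → ebx=68+18=86
add ecx, 4 → ecx=16+4=20
sub edx, 2 → edx=6-2=4
cmp edx, 0  (cmp 4,0)
jg body: taken
add ebx, 1 → ebx=86+1=87
mov esi, [ecx] → esi=M[20]=1
add ebx, esi → ebx=87+1=88
add ecx, 4 → ecx=20+4=24
sub edx, 2 → edx=4-2=2
cmp edx, 0  (cmp 2,0)
jg body: taken
add ebx, 1 → ebx=88+1=89
mov esi, [ecx] → esi=M[24]=28
add ebx, esi → ebx=89+28=117
add ecx, 4 → ecx=24+4=28
sub edx, 2 → edx=2-2=0
cmp edx, 0  (cmp 0,0)
jg body: not taken
mov [24], esi → M[24]=28
halt.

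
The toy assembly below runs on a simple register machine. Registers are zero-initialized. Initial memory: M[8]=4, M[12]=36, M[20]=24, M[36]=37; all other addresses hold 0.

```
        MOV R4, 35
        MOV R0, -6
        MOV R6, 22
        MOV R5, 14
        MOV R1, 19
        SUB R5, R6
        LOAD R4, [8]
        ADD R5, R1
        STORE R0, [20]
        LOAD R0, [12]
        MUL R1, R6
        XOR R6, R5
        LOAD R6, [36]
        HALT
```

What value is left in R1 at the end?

418

MOV R4, 35 → R4=35
MOV R0, -6 → R0=-6
MOV R6, 22 → R6=22
MOV R5, 14 → R5=14
MOV R1, 19 → R1=19
SUB R5, R6 → R5=14-22=-8
LOAD R4, [8] → R4=M[8]=4
ADD R5, R1 → R5=(-8)+19=11
STORE R0, [20] → M[20]=-6
LOAD R0, [12] → R0=M[12]=36
MUL R1, R6 → R1=19*22=418
XOR R6, R5 → R6=22^11=29
LOAD R6, [36] → R6=M[36]=37
halt.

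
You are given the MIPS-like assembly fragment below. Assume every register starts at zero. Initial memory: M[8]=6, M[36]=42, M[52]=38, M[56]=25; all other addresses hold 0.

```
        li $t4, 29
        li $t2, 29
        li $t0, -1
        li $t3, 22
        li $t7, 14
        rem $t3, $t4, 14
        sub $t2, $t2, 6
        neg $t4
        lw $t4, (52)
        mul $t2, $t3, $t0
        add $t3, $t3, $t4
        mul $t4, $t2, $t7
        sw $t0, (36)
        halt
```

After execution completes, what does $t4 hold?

$t4=29
$t2=29
$t0=-1
$t3=22
$t7=14
$t3=29%14=1
$t2=29-6=23
$t4=-(29)=-29
$t4=M[52]=38
$t2=1*(-1)=-1
$t3=1+38=39
$t4=(-1)*14=-14
sw $t0, (36) → M[36]=-1
halt.

-14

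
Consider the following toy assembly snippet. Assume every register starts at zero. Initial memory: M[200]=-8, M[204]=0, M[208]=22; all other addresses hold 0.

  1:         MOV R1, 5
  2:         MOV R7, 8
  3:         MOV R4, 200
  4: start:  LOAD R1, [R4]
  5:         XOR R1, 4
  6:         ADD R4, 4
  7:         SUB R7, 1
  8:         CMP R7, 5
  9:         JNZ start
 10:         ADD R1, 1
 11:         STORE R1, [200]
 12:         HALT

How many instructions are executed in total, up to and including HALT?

after MOV R1, 5: R1=5
after MOV R7, 8: R7=8
after MOV R4, 200: R4=200
after LOAD R1, [R4]: R1=M[200]=-8
after XOR R1, 4: R1=(-8)^4=-4
after ADD R4, 4: R4=200+4=204
after SUB R7, 1: R7=8-1=7
CMP R7, 5  (cmp 7,5)
JNZ start: taken
after LOAD R1, [R4]: R1=M[204]=0
after XOR R1, 4: R1=0^4=4
after ADD R4, 4: R4=204+4=208
after SUB R7, 1: R7=7-1=6
CMP R7, 5  (cmp 6,5)
JNZ start: taken
after LOAD R1, [R4]: R1=M[208]=22
after XOR R1, 4: R1=22^4=18
after ADD R4, 4: R4=208+4=212
after SUB R7, 1: R7=6-1=5
CMP R7, 5  (cmp 5,5)
JNZ start: not taken
after ADD R1, 1: R1=18+1=19
STORE R1, [200] → M[200]=19
halt.
Total executed instructions: 24.

24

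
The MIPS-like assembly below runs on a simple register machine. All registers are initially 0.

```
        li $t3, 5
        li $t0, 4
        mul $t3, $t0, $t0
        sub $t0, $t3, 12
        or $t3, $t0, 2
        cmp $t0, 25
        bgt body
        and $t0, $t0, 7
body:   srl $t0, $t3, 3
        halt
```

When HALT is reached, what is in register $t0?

li $t3, 5 → $t3=5
li $t0, 4 → $t0=4
mul $t3, $t0, $t0 → $t3=4*4=16
sub $t0, $t3, 12 → $t0=16-12=4
or $t3, $t0, 2 → $t3=4|2=6
cmp $t0, 25  (cmp 4,25)
bgt body: not taken
and $t0, $t0, 7 → $t0=4&7=4
srl $t0, $t3, 3 → $t0=6>>3=0
halt.

0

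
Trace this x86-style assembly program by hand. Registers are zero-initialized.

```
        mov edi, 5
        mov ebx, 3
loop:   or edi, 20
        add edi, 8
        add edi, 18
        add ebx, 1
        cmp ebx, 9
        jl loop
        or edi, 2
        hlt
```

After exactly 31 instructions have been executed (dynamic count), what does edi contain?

175

edi=5
ebx=3
edi=5|20=21
edi=21+8=29
edi=29+18=47
ebx=3+1=4
cmp ebx, 9  (cmp 4,9)
jl loop: taken
edi=47|20=63
edi=63+8=71
edi=71+18=89
ebx=4+1=5
cmp ebx, 9  (cmp 5,9)
jl loop: taken
edi=89|20=93
edi=93+8=101
edi=101+18=119
ebx=5+1=6
cmp ebx, 9  (cmp 6,9)
jl loop: taken
edi=119|20=119
edi=119+8=127
edi=127+18=145
ebx=6+1=7
cmp ebx, 9  (cmp 7,9)
jl loop: taken
edi=145|20=149
edi=149+8=157
edi=157+18=175
ebx=7+1=8
cmp ebx, 9  (cmp 8,9)
After step 31: edi = 175.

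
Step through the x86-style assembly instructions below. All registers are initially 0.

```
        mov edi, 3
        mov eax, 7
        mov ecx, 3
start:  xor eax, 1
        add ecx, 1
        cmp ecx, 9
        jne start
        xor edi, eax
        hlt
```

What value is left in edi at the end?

4

after mov edi, 3: edi=3
after mov eax, 7: eax=7
after mov ecx, 3: ecx=3
after xor eax, 1: eax=7^1=6
after add ecx, 1: ecx=3+1=4
cmp ecx, 9  (cmp 4,9)
jne start: taken
after xor eax, 1: eax=6^1=7
after add ecx, 1: ecx=4+1=5
cmp ecx, 9  (cmp 5,9)
jne start: taken
after xor eax, 1: eax=7^1=6
after add ecx, 1: ecx=5+1=6
cmp ecx, 9  (cmp 6,9)
jne start: taken
after xor eax, 1: eax=6^1=7
after add ecx, 1: ecx=6+1=7
cmp ecx, 9  (cmp 7,9)
jne start: taken
after xor eax, 1: eax=7^1=6
after add ecx, 1: ecx=7+1=8
cmp ecx, 9  (cmp 8,9)
jne start: taken
after xor eax, 1: eax=6^1=7
after add ecx, 1: ecx=8+1=9
cmp ecx, 9  (cmp 9,9)
jne start: not taken
after xor edi, eax: edi=3^7=4
halt.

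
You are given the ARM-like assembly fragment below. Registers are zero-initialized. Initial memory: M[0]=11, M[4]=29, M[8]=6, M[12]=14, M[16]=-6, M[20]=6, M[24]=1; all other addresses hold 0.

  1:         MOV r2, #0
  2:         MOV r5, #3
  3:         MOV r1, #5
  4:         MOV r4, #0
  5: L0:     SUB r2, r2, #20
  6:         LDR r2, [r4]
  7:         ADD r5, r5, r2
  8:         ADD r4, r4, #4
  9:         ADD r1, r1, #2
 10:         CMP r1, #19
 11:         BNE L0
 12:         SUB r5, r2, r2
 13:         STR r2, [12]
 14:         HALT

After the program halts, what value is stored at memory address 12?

1

r2=0
r5=3
r1=5
r4=0
r2=0-20=-20
r2=M[0]=11
r5=3+11=14
r4=0+4=4
r1=5+2=7
CMP r1, #19  (cmp 7,19)
BNE L0: taken
r2=11-20=-9
r2=M[4]=29
r5=14+29=43
r4=4+4=8
r1=7+2=9
CMP r1, #19  (cmp 9,19)
BNE L0: taken
r2=29-20=9
r2=M[8]=6
r5=43+6=49
r4=8+4=12
r1=9+2=11
CMP r1, #19  (cmp 11,19)
BNE L0: taken
r2=6-20=-14
r2=M[12]=14
r5=49+14=63
r4=12+4=16
r1=11+2=13
CMP r1, #19  (cmp 13,19)
BNE L0: taken
r2=14-20=-6
r2=M[16]=-6
r5=63+(-6)=57
r4=16+4=20
r1=13+2=15
CMP r1, #19  (cmp 15,19)
BNE L0: taken
r2=(-6)-20=-26
r2=M[20]=6
r5=57+6=63
r4=20+4=24
r1=15+2=17
CMP r1, #19  (cmp 17,19)
BNE L0: taken
r2=6-20=-14
r2=M[24]=1
r5=63+1=64
r4=24+4=28
r1=17+2=19
CMP r1, #19  (cmp 19,19)
BNE L0: not taken
r5=1-1=0
STR r2, [12] → M[12]=1
halt.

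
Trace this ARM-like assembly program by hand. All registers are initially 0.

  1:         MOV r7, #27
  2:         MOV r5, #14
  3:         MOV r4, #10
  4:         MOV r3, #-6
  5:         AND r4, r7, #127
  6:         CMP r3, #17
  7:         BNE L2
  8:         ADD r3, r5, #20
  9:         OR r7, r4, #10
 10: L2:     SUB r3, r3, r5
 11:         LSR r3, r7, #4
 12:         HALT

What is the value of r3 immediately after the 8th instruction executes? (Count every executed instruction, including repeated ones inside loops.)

after MOV r7, #27: r7=27
after MOV r5, #14: r5=14
after MOV r4, #10: r4=10
after MOV r3, #-6: r3=-6
after AND r4, r7, #127: r4=27&127=27
CMP r3, #17  (cmp -6,17)
BNE L2: taken
after SUB r3, r3, r5: r3=(-6)-14=-20
After step 8: r3 = -20.

-20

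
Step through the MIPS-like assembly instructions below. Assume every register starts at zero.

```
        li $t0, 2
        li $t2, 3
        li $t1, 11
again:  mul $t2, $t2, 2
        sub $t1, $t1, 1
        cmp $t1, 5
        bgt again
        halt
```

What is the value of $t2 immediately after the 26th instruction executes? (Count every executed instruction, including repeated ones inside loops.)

after li $t0, 2: $t0=2
after li $t2, 3: $t2=3
after li $t1, 11: $t1=11
after mul $t2, $t2, 2: $t2=3*2=6
after sub $t1, $t1, 1: $t1=11-1=10
cmp $t1, 5  (cmp 10,5)
bgt again: taken
after mul $t2, $t2, 2: $t2=6*2=12
after sub $t1, $t1, 1: $t1=10-1=9
cmp $t1, 5  (cmp 9,5)
bgt again: taken
after mul $t2, $t2, 2: $t2=12*2=24
after sub $t1, $t1, 1: $t1=9-1=8
cmp $t1, 5  (cmp 8,5)
bgt again: taken
after mul $t2, $t2, 2: $t2=24*2=48
after sub $t1, $t1, 1: $t1=8-1=7
cmp $t1, 5  (cmp 7,5)
bgt again: taken
after mul $t2, $t2, 2: $t2=48*2=96
after sub $t1, $t1, 1: $t1=7-1=6
cmp $t1, 5  (cmp 6,5)
bgt again: taken
after mul $t2, $t2, 2: $t2=96*2=192
after sub $t1, $t1, 1: $t1=6-1=5
cmp $t1, 5  (cmp 5,5)
After step 26: $t2 = 192.

192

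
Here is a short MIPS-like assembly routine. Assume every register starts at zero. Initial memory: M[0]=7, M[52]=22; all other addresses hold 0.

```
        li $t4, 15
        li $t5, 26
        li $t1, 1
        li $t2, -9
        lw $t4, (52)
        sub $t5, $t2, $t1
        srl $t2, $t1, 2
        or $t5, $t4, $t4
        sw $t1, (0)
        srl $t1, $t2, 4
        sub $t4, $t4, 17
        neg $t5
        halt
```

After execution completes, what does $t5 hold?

-22

after li $t4, 15: $t4=15
after li $t5, 26: $t5=26
after li $t1, 1: $t1=1
after li $t2, -9: $t2=-9
after lw $t4, (52): $t4=M[52]=22
after sub $t5, $t2, $t1: $t5=(-9)-1=-10
after srl $t2, $t1, 2: $t2=1>>2=0
after or $t5, $t4, $t4: $t5=22|22=22
sw $t1, (0) → M[0]=1
after srl $t1, $t2, 4: $t1=0>>4=0
after sub $t4, $t4, 17: $t4=22-17=5
after neg $t5: $t5=-(22)=-22
halt.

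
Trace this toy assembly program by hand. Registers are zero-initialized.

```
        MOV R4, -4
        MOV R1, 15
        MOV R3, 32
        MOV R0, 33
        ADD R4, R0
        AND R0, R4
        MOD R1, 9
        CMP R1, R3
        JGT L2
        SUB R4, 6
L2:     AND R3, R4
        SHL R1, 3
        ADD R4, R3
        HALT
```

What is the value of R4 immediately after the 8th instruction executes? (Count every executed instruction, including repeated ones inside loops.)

29

after MOV R4, -4: R4=-4
after MOV R1, 15: R1=15
after MOV R3, 32: R3=32
after MOV R0, 33: R0=33
after ADD R4, R0: R4=(-4)+33=29
after AND R0, R4: R0=33&29=1
after MOD R1, 9: R1=15%9=6
CMP R1, R3  (cmp 6,32)
After step 8: R4 = 29.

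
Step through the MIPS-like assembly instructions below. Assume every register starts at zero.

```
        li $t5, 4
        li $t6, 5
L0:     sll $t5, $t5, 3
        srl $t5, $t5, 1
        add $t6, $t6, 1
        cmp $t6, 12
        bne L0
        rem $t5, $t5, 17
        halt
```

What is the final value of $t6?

li $t5, 4 → $t5=4
li $t6, 5 → $t6=5
sll $t5, $t5, 3 → $t5=4<<3=32
srl $t5, $t5, 1 → $t5=32>>1=16
add $t6, $t6, 1 → $t6=5+1=6
cmp $t6, 12  (cmp 6,12)
bne L0: taken
sll $t5, $t5, 3 → $t5=16<<3=128
srl $t5, $t5, 1 → $t5=128>>1=64
add $t6, $t6, 1 → $t6=6+1=7
cmp $t6, 12  (cmp 7,12)
bne L0: taken
sll $t5, $t5, 3 → $t5=64<<3=512
srl $t5, $t5, 1 → $t5=512>>1=256
add $t6, $t6, 1 → $t6=7+1=8
cmp $t6, 12  (cmp 8,12)
bne L0: taken
sll $t5, $t5, 3 → $t5=256<<3=2048
srl $t5, $t5, 1 → $t5=2048>>1=1024
add $t6, $t6, 1 → $t6=8+1=9
cmp $t6, 12  (cmp 9,12)
bne L0: taken
sll $t5, $t5, 3 → $t5=1024<<3=8192
srl $t5, $t5, 1 → $t5=8192>>1=4096
add $t6, $t6, 1 → $t6=9+1=10
cmp $t6, 12  (cmp 10,12)
bne L0: taken
sll $t5, $t5, 3 → $t5=4096<<3=32768
srl $t5, $t5, 1 → $t5=32768>>1=16384
add $t6, $t6, 1 → $t6=10+1=11
cmp $t6, 12  (cmp 11,12)
bne L0: taken
sll $t5, $t5, 3 → $t5=16384<<3=131072
srl $t5, $t5, 1 → $t5=131072>>1=65536
add $t6, $t6, 1 → $t6=11+1=12
cmp $t6, 12  (cmp 12,12)
bne L0: not taken
rem $t5, $t5, 17 → $t5=65536%17=1
halt.

12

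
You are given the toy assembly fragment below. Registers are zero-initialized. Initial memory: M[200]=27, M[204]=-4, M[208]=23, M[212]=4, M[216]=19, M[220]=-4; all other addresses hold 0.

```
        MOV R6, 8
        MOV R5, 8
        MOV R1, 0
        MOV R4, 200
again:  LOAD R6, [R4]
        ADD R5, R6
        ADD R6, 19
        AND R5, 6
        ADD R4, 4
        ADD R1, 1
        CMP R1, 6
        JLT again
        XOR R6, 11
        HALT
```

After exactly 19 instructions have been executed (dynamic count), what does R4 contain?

208

after MOV R6, 8: R6=8
after MOV R5, 8: R5=8
after MOV R1, 0: R1=0
after MOV R4, 200: R4=200
after LOAD R6, [R4]: R6=M[200]=27
after ADD R5, R6: R5=8+27=35
after ADD R6, 19: R6=27+19=46
after AND R5, 6: R5=35&6=2
after ADD R4, 4: R4=200+4=204
after ADD R1, 1: R1=0+1=1
CMP R1, 6  (cmp 1,6)
JLT again: taken
after LOAD R6, [R4]: R6=M[204]=-4
after ADD R5, R6: R5=2+(-4)=-2
after ADD R6, 19: R6=(-4)+19=15
after AND R5, 6: R5=(-2)&6=6
after ADD R4, 4: R4=204+4=208
after ADD R1, 1: R1=1+1=2
CMP R1, 6  (cmp 2,6)
After step 19: R4 = 208.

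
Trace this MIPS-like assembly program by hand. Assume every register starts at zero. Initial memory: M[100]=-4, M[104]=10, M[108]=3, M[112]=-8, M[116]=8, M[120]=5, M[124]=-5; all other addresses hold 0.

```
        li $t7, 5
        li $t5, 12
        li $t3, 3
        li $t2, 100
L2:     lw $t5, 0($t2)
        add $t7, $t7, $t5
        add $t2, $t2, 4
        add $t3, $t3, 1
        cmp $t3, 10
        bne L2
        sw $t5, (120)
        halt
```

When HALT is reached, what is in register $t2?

after li $t7, 5: $t7=5
after li $t5, 12: $t5=12
after li $t3, 3: $t3=3
after li $t2, 100: $t2=100
after lw $t5, 0($t2): $t5=M[100]=-4
after add $t7, $t7, $t5: $t7=5+(-4)=1
after add $t2, $t2, 4: $t2=100+4=104
after add $t3, $t3, 1: $t3=3+1=4
cmp $t3, 10  (cmp 4,10)
bne L2: taken
after lw $t5, 0($t2): $t5=M[104]=10
after add $t7, $t7, $t5: $t7=1+10=11
after add $t2, $t2, 4: $t2=104+4=108
after add $t3, $t3, 1: $t3=4+1=5
cmp $t3, 10  (cmp 5,10)
bne L2: taken
after lw $t5, 0($t2): $t5=M[108]=3
after add $t7, $t7, $t5: $t7=11+3=14
after add $t2, $t2, 4: $t2=108+4=112
after add $t3, $t3, 1: $t3=5+1=6
cmp $t3, 10  (cmp 6,10)
bne L2: taken
after lw $t5, 0($t2): $t5=M[112]=-8
after add $t7, $t7, $t5: $t7=14+(-8)=6
after add $t2, $t2, 4: $t2=112+4=116
after add $t3, $t3, 1: $t3=6+1=7
cmp $t3, 10  (cmp 7,10)
bne L2: taken
after lw $t5, 0($t2): $t5=M[116]=8
after add $t7, $t7, $t5: $t7=6+8=14
after add $t2, $t2, 4: $t2=116+4=120
after add $t3, $t3, 1: $t3=7+1=8
cmp $t3, 10  (cmp 8,10)
bne L2: taken
after lw $t5, 0($t2): $t5=M[120]=5
after add $t7, $t7, $t5: $t7=14+5=19
after add $t2, $t2, 4: $t2=120+4=124
after add $t3, $t3, 1: $t3=8+1=9
cmp $t3, 10  (cmp 9,10)
bne L2: taken
after lw $t5, 0($t2): $t5=M[124]=-5
after add $t7, $t7, $t5: $t7=19+(-5)=14
after add $t2, $t2, 4: $t2=124+4=128
after add $t3, $t3, 1: $t3=9+1=10
cmp $t3, 10  (cmp 10,10)
bne L2: not taken
sw $t5, (120) → M[120]=-5
halt.

128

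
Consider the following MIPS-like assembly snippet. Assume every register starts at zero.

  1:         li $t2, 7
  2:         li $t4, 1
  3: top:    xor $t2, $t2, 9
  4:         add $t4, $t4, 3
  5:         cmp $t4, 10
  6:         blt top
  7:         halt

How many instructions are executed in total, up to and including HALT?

$t2=7
$t4=1
$t2=7^9=14
$t4=1+3=4
cmp $t4, 10  (cmp 4,10)
blt top: taken
$t2=14^9=7
$t4=4+3=7
cmp $t4, 10  (cmp 7,10)
blt top: taken
$t2=7^9=14
$t4=7+3=10
cmp $t4, 10  (cmp 10,10)
blt top: not taken
halt.
Total executed instructions: 15.

15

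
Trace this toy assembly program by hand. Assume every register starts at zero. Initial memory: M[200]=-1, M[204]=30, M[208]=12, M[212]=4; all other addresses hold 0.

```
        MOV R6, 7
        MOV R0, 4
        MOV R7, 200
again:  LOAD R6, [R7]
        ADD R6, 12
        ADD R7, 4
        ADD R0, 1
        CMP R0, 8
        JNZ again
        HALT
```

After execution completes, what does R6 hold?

16

after MOV R6, 7: R6=7
after MOV R0, 4: R0=4
after MOV R7, 200: R7=200
after LOAD R6, [R7]: R6=M[200]=-1
after ADD R6, 12: R6=(-1)+12=11
after ADD R7, 4: R7=200+4=204
after ADD R0, 1: R0=4+1=5
CMP R0, 8  (cmp 5,8)
JNZ again: taken
after LOAD R6, [R7]: R6=M[204]=30
after ADD R6, 12: R6=30+12=42
after ADD R7, 4: R7=204+4=208
after ADD R0, 1: R0=5+1=6
CMP R0, 8  (cmp 6,8)
JNZ again: taken
after LOAD R6, [R7]: R6=M[208]=12
after ADD R6, 12: R6=12+12=24
after ADD R7, 4: R7=208+4=212
after ADD R0, 1: R0=6+1=7
CMP R0, 8  (cmp 7,8)
JNZ again: taken
after LOAD R6, [R7]: R6=M[212]=4
after ADD R6, 12: R6=4+12=16
after ADD R7, 4: R7=212+4=216
after ADD R0, 1: R0=7+1=8
CMP R0, 8  (cmp 8,8)
JNZ again: not taken
halt.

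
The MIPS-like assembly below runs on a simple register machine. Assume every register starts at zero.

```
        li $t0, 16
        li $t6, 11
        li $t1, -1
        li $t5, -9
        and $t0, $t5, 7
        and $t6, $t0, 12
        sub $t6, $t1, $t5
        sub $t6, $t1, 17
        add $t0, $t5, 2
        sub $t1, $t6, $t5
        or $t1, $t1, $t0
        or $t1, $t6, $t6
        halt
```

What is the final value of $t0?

$t0=16
$t6=11
$t1=-1
$t5=-9
$t0=(-9)&7=7
$t6=7&12=4
$t6=(-1)-(-9)=8
$t6=(-1)-17=-18
$t0=(-9)+2=-7
$t1=(-18)-(-9)=-9
$t1=(-9)|(-7)=-1
$t1=(-18)|(-18)=-18
halt.

-7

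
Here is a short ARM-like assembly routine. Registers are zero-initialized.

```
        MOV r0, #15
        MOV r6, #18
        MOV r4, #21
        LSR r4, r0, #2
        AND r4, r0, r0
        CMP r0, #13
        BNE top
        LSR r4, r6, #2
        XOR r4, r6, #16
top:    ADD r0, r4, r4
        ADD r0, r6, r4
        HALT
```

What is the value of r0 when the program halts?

33

MOV r0, #15 → r0=15
MOV r6, #18 → r6=18
MOV r4, #21 → r4=21
LSR r4, r0, #2 → r4=15>>2=3
AND r4, r0, r0 → r4=15&15=15
CMP r0, #13  (cmp 15,13)
BNE top: taken
ADD r0, r4, r4 → r0=15+15=30
ADD r0, r6, r4 → r0=18+15=33
halt.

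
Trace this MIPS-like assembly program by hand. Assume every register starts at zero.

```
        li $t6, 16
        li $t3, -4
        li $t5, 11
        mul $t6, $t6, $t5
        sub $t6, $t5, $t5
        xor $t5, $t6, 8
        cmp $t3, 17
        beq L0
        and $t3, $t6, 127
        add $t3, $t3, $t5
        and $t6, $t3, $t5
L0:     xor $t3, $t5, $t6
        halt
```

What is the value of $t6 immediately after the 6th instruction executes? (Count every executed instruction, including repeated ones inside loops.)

$t6=16
$t3=-4
$t5=11
$t6=16*11=176
$t6=11-11=0
$t5=0^8=8
After step 6: $t6 = 0.

0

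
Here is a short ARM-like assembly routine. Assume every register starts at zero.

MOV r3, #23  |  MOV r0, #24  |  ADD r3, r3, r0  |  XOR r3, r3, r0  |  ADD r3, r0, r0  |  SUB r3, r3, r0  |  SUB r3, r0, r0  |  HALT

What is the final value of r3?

0

r3=23
r0=24
r3=23+24=47
r3=47^24=55
r3=24+24=48
r3=48-24=24
r3=24-24=0
halt.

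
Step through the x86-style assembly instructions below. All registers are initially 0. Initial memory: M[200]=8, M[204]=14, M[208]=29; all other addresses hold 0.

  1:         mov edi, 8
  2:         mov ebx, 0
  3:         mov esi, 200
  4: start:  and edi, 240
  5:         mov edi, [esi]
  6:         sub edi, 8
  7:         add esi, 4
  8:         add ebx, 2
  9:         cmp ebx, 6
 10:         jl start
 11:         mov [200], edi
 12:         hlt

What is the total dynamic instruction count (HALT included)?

26

after mov edi, 8: edi=8
after mov ebx, 0: ebx=0
after mov esi, 200: esi=200
after and edi, 240: edi=8&240=0
after mov edi, [esi]: edi=M[200]=8
after sub edi, 8: edi=8-8=0
after add esi, 4: esi=200+4=204
after add ebx, 2: ebx=0+2=2
cmp ebx, 6  (cmp 2,6)
jl start: taken
after and edi, 240: edi=0&240=0
after mov edi, [esi]: edi=M[204]=14
after sub edi, 8: edi=14-8=6
after add esi, 4: esi=204+4=208
after add ebx, 2: ebx=2+2=4
cmp ebx, 6  (cmp 4,6)
jl start: taken
after and edi, 240: edi=6&240=0
after mov edi, [esi]: edi=M[208]=29
after sub edi, 8: edi=29-8=21
after add esi, 4: esi=208+4=212
after add ebx, 2: ebx=4+2=6
cmp ebx, 6  (cmp 6,6)
jl start: not taken
mov [200], edi → M[200]=21
halt.
Total executed instructions: 26.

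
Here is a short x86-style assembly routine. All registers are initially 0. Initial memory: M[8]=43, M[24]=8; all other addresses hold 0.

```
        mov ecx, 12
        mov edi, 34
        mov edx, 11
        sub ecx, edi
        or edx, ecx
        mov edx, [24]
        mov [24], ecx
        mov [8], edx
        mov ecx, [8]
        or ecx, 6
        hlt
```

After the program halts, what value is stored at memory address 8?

8

after mov ecx, 12: ecx=12
after mov edi, 34: edi=34
after mov edx, 11: edx=11
after sub ecx, edi: ecx=12-34=-22
after or edx, ecx: edx=11|(-22)=-21
after mov edx, [24]: edx=M[24]=8
mov [24], ecx → M[24]=-22
mov [8], edx → M[8]=8
after mov ecx, [8]: ecx=M[8]=8
after or ecx, 6: ecx=8|6=14
halt.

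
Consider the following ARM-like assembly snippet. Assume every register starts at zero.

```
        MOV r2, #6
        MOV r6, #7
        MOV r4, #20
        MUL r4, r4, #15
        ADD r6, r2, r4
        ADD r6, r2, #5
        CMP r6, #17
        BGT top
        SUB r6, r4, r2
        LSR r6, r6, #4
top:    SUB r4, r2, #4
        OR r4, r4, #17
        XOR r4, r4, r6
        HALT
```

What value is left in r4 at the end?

MOV r2, #6 → r2=6
MOV r6, #7 → r6=7
MOV r4, #20 → r4=20
MUL r4, r4, #15 → r4=20*15=300
ADD r6, r2, r4 → r6=6+300=306
ADD r6, r2, #5 → r6=6+5=11
CMP r6, #17  (cmp 11,17)
BGT top: not taken
SUB r6, r4, r2 → r6=300-6=294
LSR r6, r6, #4 → r6=294>>4=18
SUB r4, r2, #4 → r4=6-4=2
OR r4, r4, #17 → r4=2|17=19
XOR r4, r4, r6 → r4=19^18=1
halt.

1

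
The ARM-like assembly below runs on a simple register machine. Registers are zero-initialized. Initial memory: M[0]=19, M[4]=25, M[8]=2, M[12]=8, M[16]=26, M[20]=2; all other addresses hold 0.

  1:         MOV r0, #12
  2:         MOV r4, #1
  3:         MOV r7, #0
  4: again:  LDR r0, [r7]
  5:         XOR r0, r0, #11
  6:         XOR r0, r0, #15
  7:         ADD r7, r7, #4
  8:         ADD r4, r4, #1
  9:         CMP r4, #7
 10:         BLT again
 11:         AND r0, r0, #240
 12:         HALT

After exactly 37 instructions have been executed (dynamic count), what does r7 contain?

r0=12
r4=1
r7=0
r0=M[0]=19
r0=19^11=24
r0=24^15=23
r7=0+4=4
r4=1+1=2
CMP r4, #7  (cmp 2,7)
BLT again: taken
r0=M[4]=25
r0=25^11=18
r0=18^15=29
r7=4+4=8
r4=2+1=3
CMP r4, #7  (cmp 3,7)
BLT again: taken
r0=M[8]=2
r0=2^11=9
r0=9^15=6
r7=8+4=12
r4=3+1=4
CMP r4, #7  (cmp 4,7)
BLT again: taken
r0=M[12]=8
r0=8^11=3
r0=3^15=12
r7=12+4=16
r4=4+1=5
CMP r4, #7  (cmp 5,7)
BLT again: taken
r0=M[16]=26
r0=26^11=17
r0=17^15=30
r7=16+4=20
r4=5+1=6
CMP r4, #7  (cmp 6,7)
After step 37: r7 = 20.

20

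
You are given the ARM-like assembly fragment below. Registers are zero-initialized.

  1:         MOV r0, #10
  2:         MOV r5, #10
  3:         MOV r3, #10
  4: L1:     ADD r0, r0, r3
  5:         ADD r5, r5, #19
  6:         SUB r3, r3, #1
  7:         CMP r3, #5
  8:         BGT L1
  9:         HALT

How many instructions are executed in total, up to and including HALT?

29

after MOV r0, #10: r0=10
after MOV r5, #10: r5=10
after MOV r3, #10: r3=10
after ADD r0, r0, r3: r0=10+10=20
after ADD r5, r5, #19: r5=10+19=29
after SUB r3, r3, #1: r3=10-1=9
CMP r3, #5  (cmp 9,5)
BGT L1: taken
after ADD r0, r0, r3: r0=20+9=29
after ADD r5, r5, #19: r5=29+19=48
after SUB r3, r3, #1: r3=9-1=8
CMP r3, #5  (cmp 8,5)
BGT L1: taken
after ADD r0, r0, r3: r0=29+8=37
after ADD r5, r5, #19: r5=48+19=67
after SUB r3, r3, #1: r3=8-1=7
CMP r3, #5  (cmp 7,5)
BGT L1: taken
after ADD r0, r0, r3: r0=37+7=44
after ADD r5, r5, #19: r5=67+19=86
after SUB r3, r3, #1: r3=7-1=6
CMP r3, #5  (cmp 6,5)
BGT L1: taken
after ADD r0, r0, r3: r0=44+6=50
after ADD r5, r5, #19: r5=86+19=105
after SUB r3, r3, #1: r3=6-1=5
CMP r3, #5  (cmp 5,5)
BGT L1: not taken
halt.
Total executed instructions: 29.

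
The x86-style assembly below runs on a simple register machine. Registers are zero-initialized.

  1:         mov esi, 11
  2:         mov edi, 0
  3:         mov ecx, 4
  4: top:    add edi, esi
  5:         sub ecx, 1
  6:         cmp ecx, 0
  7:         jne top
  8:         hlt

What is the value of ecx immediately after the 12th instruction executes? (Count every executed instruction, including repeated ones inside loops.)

esi=11
edi=0
ecx=4
edi=0+11=11
ecx=4-1=3
cmp ecx, 0  (cmp 3,0)
jne top: taken
edi=11+11=22
ecx=3-1=2
cmp ecx, 0  (cmp 2,0)
jne top: taken
edi=22+11=33
After step 12: ecx = 2.

2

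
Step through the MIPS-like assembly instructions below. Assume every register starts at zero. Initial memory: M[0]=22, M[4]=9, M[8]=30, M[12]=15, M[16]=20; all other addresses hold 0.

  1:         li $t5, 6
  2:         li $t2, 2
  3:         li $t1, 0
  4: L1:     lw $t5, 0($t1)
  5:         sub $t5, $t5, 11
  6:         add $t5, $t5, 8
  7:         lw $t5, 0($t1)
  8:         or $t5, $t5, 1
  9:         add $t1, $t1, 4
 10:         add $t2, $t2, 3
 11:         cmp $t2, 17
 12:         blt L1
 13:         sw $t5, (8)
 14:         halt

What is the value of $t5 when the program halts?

21

li $t5, 6 → $t5=6
li $t2, 2 → $t2=2
li $t1, 0 → $t1=0
lw $t5, 0($t1) → $t5=M[0]=22
sub $t5, $t5, 11 → $t5=22-11=11
add $t5, $t5, 8 → $t5=11+8=19
lw $t5, 0($t1) → $t5=M[0]=22
or $t5, $t5, 1 → $t5=22|1=23
add $t1, $t1, 4 → $t1=0+4=4
add $t2, $t2, 3 → $t2=2+3=5
cmp $t2, 17  (cmp 5,17)
blt L1: taken
lw $t5, 0($t1) → $t5=M[4]=9
sub $t5, $t5, 11 → $t5=9-11=-2
add $t5, $t5, 8 → $t5=(-2)+8=6
lw $t5, 0($t1) → $t5=M[4]=9
or $t5, $t5, 1 → $t5=9|1=9
add $t1, $t1, 4 → $t1=4+4=8
add $t2, $t2, 3 → $t2=5+3=8
cmp $t2, 17  (cmp 8,17)
blt L1: taken
lw $t5, 0($t1) → $t5=M[8]=30
sub $t5, $t5, 11 → $t5=30-11=19
add $t5, $t5, 8 → $t5=19+8=27
lw $t5, 0($t1) → $t5=M[8]=30
or $t5, $t5, 1 → $t5=30|1=31
add $t1, $t1, 4 → $t1=8+4=12
add $t2, $t2, 3 → $t2=8+3=11
cmp $t2, 17  (cmp 11,17)
blt L1: taken
lw $t5, 0($t1) → $t5=M[12]=15
sub $t5, $t5, 11 → $t5=15-11=4
add $t5, $t5, 8 → $t5=4+8=12
lw $t5, 0($t1) → $t5=M[12]=15
or $t5, $t5, 1 → $t5=15|1=15
add $t1, $t1, 4 → $t1=12+4=16
add $t2, $t2, 3 → $t2=11+3=14
cmp $t2, 17  (cmp 14,17)
blt L1: taken
lw $t5, 0($t1) → $t5=M[16]=20
sub $t5, $t5, 11 → $t5=20-11=9
add $t5, $t5, 8 → $t5=9+8=17
lw $t5, 0($t1) → $t5=M[16]=20
or $t5, $t5, 1 → $t5=20|1=21
add $t1, $t1, 4 → $t1=16+4=20
add $t2, $t2, 3 → $t2=14+3=17
cmp $t2, 17  (cmp 17,17)
blt L1: not taken
sw $t5, (8) → M[8]=21
halt.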